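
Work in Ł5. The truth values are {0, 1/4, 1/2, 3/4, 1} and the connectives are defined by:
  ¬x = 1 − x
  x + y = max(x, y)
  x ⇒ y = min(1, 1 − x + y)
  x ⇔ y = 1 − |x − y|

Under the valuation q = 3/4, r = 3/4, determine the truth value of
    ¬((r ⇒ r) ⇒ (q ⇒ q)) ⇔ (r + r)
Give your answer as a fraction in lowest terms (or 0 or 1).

1/4

r ⇒ r = 3/4 ⇒ 3/4 = 1
q ⇒ q = 3/4 ⇒ 3/4 = 1
(r ⇒ r) ⇒ (q ⇒ q) = 1 ⇒ 1 = 1
¬((r ⇒ r) ⇒ (q ⇒ q)) = ¬1 = 0
r + r = 3/4 + 3/4 = 3/4
¬((r ⇒ r) ⇒ (q ⇒ q)) ⇔ (r + r) = 0 ⇔ 3/4 = 1/4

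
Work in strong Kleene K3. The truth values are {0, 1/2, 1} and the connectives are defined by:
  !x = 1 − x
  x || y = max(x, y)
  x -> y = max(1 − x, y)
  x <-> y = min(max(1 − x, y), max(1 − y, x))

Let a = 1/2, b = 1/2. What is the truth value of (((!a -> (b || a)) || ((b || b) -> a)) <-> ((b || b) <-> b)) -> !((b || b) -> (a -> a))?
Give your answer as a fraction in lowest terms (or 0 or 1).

1/2

!a = !1/2 = 1/2
b || a = 1/2 || 1/2 = 1/2
!a -> (b || a) = 1/2 -> 1/2 = 1/2
b || b = 1/2 || 1/2 = 1/2
(b || b) -> a = 1/2 -> 1/2 = 1/2
(!a -> (b || a)) || ((b || b) -> a) = 1/2 || 1/2 = 1/2
b || b = 1/2 || 1/2 = 1/2
(b || b) <-> b = 1/2 <-> 1/2 = 1/2
((!a -> (b || a)) || ((b || b) -> a)) <-> ((b || b) <-> b) = 1/2 <-> 1/2 = 1/2
b || b = 1/2 || 1/2 = 1/2
a -> a = 1/2 -> 1/2 = 1/2
(b || b) -> (a -> a) = 1/2 -> 1/2 = 1/2
!((b || b) -> (a -> a)) = !1/2 = 1/2
(((!a -> (b || a)) || ((b || b) -> a)) <-> ((b || b) <-> b)) -> !((b || b) -> (a -> a)) = 1/2 -> 1/2 = 1/2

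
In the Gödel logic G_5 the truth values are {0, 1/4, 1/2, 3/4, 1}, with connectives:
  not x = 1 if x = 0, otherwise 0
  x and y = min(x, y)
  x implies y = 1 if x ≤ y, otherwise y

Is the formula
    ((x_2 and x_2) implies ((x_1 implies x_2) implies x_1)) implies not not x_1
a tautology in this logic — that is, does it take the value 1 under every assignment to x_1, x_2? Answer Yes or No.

Counterexample: take x_1 = 0, x_2 = 0.
x_2 and x_2 = 0 and 0 = 0
x_1 implies x_2 = 0 implies 0 = 1
(x_1 implies x_2) implies x_1 = 1 implies 0 = 0
(x_2 and x_2) implies ((x_1 implies x_2) implies x_1) = 0 implies 0 = 1
not x_1 = not 0 = 1
not not x_1 = not 1 = 0
((x_2 and x_2) implies ((x_1 implies x_2) implies x_1)) implies not not x_1 = 1 implies 0 = 0
This gives 0 ≠ 1.

No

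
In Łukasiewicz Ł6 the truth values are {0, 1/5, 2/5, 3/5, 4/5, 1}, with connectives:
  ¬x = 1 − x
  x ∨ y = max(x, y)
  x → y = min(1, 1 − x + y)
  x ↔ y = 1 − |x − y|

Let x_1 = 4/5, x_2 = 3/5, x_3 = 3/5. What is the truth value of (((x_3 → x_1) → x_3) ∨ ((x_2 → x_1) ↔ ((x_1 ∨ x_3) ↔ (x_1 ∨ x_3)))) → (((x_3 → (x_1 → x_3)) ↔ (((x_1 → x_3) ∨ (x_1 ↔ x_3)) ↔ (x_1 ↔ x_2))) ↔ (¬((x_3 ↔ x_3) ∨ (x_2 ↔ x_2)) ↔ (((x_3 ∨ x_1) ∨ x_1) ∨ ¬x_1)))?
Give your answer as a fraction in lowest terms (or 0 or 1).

1/5

x_3 → x_1 = 3/5 → 4/5 = 1
(x_3 → x_1) → x_3 = 1 → 3/5 = 3/5
x_2 → x_1 = 3/5 → 4/5 = 1
x_1 ∨ x_3 = 4/5 ∨ 3/5 = 4/5
x_1 ∨ x_3 = 4/5 ∨ 3/5 = 4/5
(x_1 ∨ x_3) ↔ (x_1 ∨ x_3) = 4/5 ↔ 4/5 = 1
(x_2 → x_1) ↔ ((x_1 ∨ x_3) ↔ (x_1 ∨ x_3)) = 1 ↔ 1 = 1
((x_3 → x_1) → x_3) ∨ ((x_2 → x_1) ↔ ((x_1 ∨ x_3) ↔ (x_1 ∨ x_3))) = 3/5 ∨ 1 = 1
x_1 → x_3 = 4/5 → 3/5 = 4/5
x_3 → (x_1 → x_3) = 3/5 → 4/5 = 1
x_1 → x_3 = 4/5 → 3/5 = 4/5
x_1 ↔ x_3 = 4/5 ↔ 3/5 = 4/5
(x_1 → x_3) ∨ (x_1 ↔ x_3) = 4/5 ∨ 4/5 = 4/5
x_1 ↔ x_2 = 4/5 ↔ 3/5 = 4/5
((x_1 → x_3) ∨ (x_1 ↔ x_3)) ↔ (x_1 ↔ x_2) = 4/5 ↔ 4/5 = 1
(x_3 → (x_1 → x_3)) ↔ (((x_1 → x_3) ∨ (x_1 ↔ x_3)) ↔ (x_1 ↔ x_2)) = 1 ↔ 1 = 1
x_3 ↔ x_3 = 3/5 ↔ 3/5 = 1
x_2 ↔ x_2 = 3/5 ↔ 3/5 = 1
(x_3 ↔ x_3) ∨ (x_2 ↔ x_2) = 1 ∨ 1 = 1
¬((x_3 ↔ x_3) ∨ (x_2 ↔ x_2)) = ¬1 = 0
x_3 ∨ x_1 = 3/5 ∨ 4/5 = 4/5
(x_3 ∨ x_1) ∨ x_1 = 4/5 ∨ 4/5 = 4/5
¬x_1 = ¬4/5 = 1/5
((x_3 ∨ x_1) ∨ x_1) ∨ ¬x_1 = 4/5 ∨ 1/5 = 4/5
¬((x_3 ↔ x_3) ∨ (x_2 ↔ x_2)) ↔ (((x_3 ∨ x_1) ∨ x_1) ∨ ¬x_1) = 0 ↔ 4/5 = 1/5
((x_3 → (x_1 → x_3)) ↔ (((x_1 → x_3) ∨ (x_1 ↔ x_3)) ↔ (x_1 ↔ x_2))) ↔ (¬((x_3 ↔ x_3) ∨ (x_2 ↔ x_2)) ↔ (((x_3 ∨ x_1) ∨ x_1) ∨ ¬x_1)) = 1 ↔ 1/5 = 1/5
(((x_3 → x_1) → x_3) ∨ ((x_2 → x_1) ↔ ((x_1 ∨ x_3) ↔ (x_1 ∨ x_3)))) → (((x_3 → (x_1 → x_3)) ↔ (((x_1 → x_3) ∨ (x_1 ↔ x_3)) ↔ (x_1 ↔ x_2))) ↔ (¬((x_3 ↔ x_3) ∨ (x_2 ↔ x_2)) ↔ (((x_3 ∨ x_1) ∨ x_1) ∨ ¬x_1))) = 1 → 1/5 = 1/5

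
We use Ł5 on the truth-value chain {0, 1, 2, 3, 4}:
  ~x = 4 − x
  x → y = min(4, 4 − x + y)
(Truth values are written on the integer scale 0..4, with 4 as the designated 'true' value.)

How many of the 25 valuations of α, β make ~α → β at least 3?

19

value 4: 15 assignments (counts)
value 3: 4 assignments (counts)
value 2: 3 assignments
value 1: 2 assignments
value 0: 1 assignment
So 19 of the 25 assignments meet the threshold.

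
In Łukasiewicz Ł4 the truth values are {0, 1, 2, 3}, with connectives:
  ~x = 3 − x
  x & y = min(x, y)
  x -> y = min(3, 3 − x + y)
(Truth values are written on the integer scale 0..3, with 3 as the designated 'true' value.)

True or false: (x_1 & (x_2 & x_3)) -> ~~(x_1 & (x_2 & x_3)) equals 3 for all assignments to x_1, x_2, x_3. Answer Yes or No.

Yes

At x_1 = 3, x_2 = 1, x_3 = 2, for instance:
x_2 & x_3 = 1 & 2 = 1
x_1 & (x_2 & x_3) = 3 & 1 = 1
~(x_1 & (x_2 & x_3)) = ~1 = 2
~~(x_1 & (x_2 & x_3)) = ~2 = 1
(x_1 & (x_2 & x_3)) -> ~~(x_1 & (x_2 & x_3)) = 1 -> 1 = 3
and checking the remaining 63 assignments likewise gives ≥ 3 in every case.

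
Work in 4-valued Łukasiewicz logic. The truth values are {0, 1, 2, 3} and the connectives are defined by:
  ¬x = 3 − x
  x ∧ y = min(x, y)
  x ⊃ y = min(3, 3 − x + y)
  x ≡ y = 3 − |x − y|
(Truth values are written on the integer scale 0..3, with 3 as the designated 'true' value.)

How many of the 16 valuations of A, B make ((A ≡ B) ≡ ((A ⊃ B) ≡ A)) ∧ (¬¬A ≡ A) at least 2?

A = 0, B = 0 ↦ 0  <
A = 0, B = 1 ↦ 1  <
A = 0, B = 2 ↦ 2  ≥
A = 0, B = 3 ↦ 3  ≥
A = 1, B = 0 ↦ 3  ≥
A = 1, B = 1 ↦ 1  <
A = 1, B = 2 ↦ 2  ≥
A = 1, B = 3 ↦ 3  ≥
A = 2, B = 0 ↦ 2  ≥
A = 2, B = 1 ↦ 2  ≥
A = 2, B = 2 ↦ 2  ≥
A = 2, B = 3 ↦ 3  ≥
A = 3, B = 0 ↦ 3  ≥
A = 3, B = 1 ↦ 3  ≥
A = 3, B = 2 ↦ 3  ≥
A = 3, B = 3 ↦ 3  ≥
So 13 of the 16 assignments meet the threshold.

13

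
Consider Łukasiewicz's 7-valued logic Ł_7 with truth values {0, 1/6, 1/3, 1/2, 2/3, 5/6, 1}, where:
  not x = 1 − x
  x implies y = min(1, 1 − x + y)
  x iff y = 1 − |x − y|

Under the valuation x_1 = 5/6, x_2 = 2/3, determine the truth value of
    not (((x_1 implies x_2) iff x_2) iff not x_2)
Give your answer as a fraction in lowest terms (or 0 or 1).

1/2

x_1 implies x_2 = 5/6 implies 2/3 = 5/6
(x_1 implies x_2) iff x_2 = 5/6 iff 2/3 = 5/6
not x_2 = not 2/3 = 1/3
((x_1 implies x_2) iff x_2) iff not x_2 = 5/6 iff 1/3 = 1/2
not (((x_1 implies x_2) iff x_2) iff not x_2) = not 1/2 = 1/2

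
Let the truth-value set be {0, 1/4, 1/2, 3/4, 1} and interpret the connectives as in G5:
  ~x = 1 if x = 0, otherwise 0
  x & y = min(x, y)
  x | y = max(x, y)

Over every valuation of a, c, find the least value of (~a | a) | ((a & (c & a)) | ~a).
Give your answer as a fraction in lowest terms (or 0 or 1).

Take a = 1/4, c = 0:
~a = ~1/4 = 0
~a | a = 0 | 1/4 = 1/4
c & a = 0 & 1/4 = 0
a & (c & a) = 1/4 & 0 = 0
~a = ~1/4 = 0
(a & (c & a)) | ~a = 0 | 0 = 0
(~a | a) | ((a & (c & a)) | ~a) = 1/4 | 0 = 1/4
No assignment yields a value below 1/4, so this is the minimum.

1/4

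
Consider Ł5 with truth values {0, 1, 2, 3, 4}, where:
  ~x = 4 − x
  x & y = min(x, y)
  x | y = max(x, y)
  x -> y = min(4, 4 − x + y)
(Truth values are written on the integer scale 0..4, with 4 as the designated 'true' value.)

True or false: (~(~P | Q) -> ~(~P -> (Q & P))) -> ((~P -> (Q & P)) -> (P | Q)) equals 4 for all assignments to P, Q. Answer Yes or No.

Counterexample: take P = 1, Q = 1.
~P = ~1 = 3
~P | Q = 3 | 1 = 3
~(~P | Q) = ~3 = 1
~P = ~1 = 3
Q & P = 1 & 1 = 1
~P -> (Q & P) = 3 -> 1 = 2
~(~P -> (Q & P)) = ~2 = 2
~(~P | Q) -> ~(~P -> (Q & P)) = 1 -> 2 = 4
~P = ~1 = 3
Q & P = 1 & 1 = 1
~P -> (Q & P) = 3 -> 1 = 2
P | Q = 1 | 1 = 1
(~P -> (Q & P)) -> (P | Q) = 2 -> 1 = 3
(~(~P | Q) -> ~(~P -> (Q & P))) -> ((~P -> (Q & P)) -> (P | Q)) = 4 -> 3 = 3
This gives 3 ≠ 4.

No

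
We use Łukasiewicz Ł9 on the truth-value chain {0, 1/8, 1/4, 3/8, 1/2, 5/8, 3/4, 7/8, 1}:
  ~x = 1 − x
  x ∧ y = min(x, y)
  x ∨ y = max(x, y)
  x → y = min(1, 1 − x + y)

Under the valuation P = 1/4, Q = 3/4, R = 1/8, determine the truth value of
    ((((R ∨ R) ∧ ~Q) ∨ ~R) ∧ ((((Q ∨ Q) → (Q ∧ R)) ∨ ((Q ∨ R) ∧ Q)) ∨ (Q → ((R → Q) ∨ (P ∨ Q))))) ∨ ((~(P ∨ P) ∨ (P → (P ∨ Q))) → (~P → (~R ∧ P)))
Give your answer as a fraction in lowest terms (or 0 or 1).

7/8

R ∨ R = 1/8 ∨ 1/8 = 1/8
~Q = ~3/4 = 1/4
(R ∨ R) ∧ ~Q = 1/8 ∧ 1/4 = 1/8
~R = ~1/8 = 7/8
((R ∨ R) ∧ ~Q) ∨ ~R = 1/8 ∨ 7/8 = 7/8
Q ∨ Q = 3/4 ∨ 3/4 = 3/4
Q ∧ R = 3/4 ∧ 1/8 = 1/8
(Q ∨ Q) → (Q ∧ R) = 3/4 → 1/8 = 3/8
Q ∨ R = 3/4 ∨ 1/8 = 3/4
(Q ∨ R) ∧ Q = 3/4 ∧ 3/4 = 3/4
((Q ∨ Q) → (Q ∧ R)) ∨ ((Q ∨ R) ∧ Q) = 3/8 ∨ 3/4 = 3/4
R → Q = 1/8 → 3/4 = 1
P ∨ Q = 1/4 ∨ 3/4 = 3/4
(R → Q) ∨ (P ∨ Q) = 1 ∨ 3/4 = 1
Q → ((R → Q) ∨ (P ∨ Q)) = 3/4 → 1 = 1
(((Q ∨ Q) → (Q ∧ R)) ∨ ((Q ∨ R) ∧ Q)) ∨ (Q → ((R → Q) ∨ (P ∨ Q))) = 3/4 ∨ 1 = 1
(((R ∨ R) ∧ ~Q) ∨ ~R) ∧ ((((Q ∨ Q) → (Q ∧ R)) ∨ ((Q ∨ R) ∧ Q)) ∨ (Q → ((R → Q) ∨ (P ∨ Q)))) = 7/8 ∧ 1 = 7/8
P ∨ P = 1/4 ∨ 1/4 = 1/4
~(P ∨ P) = ~1/4 = 3/4
P ∨ Q = 1/4 ∨ 3/4 = 3/4
P → (P ∨ Q) = 1/4 → 3/4 = 1
~(P ∨ P) ∨ (P → (P ∨ Q)) = 3/4 ∨ 1 = 1
~P = ~1/4 = 3/4
~R = ~1/8 = 7/8
~R ∧ P = 7/8 ∧ 1/4 = 1/4
~P → (~R ∧ P) = 3/4 → 1/4 = 1/2
(~(P ∨ P) ∨ (P → (P ∨ Q))) → (~P → (~R ∧ P)) = 1 → 1/2 = 1/2
((((R ∨ R) ∧ ~Q) ∨ ~R) ∧ ((((Q ∨ Q) → (Q ∧ R)) ∨ ((Q ∨ R) ∧ Q)) ∨ (Q → ((R → Q) ∨ (P ∨ Q))))) ∨ ((~(P ∨ P) ∨ (P → (P ∨ Q))) → (~P → (~R ∧ P))) = 7/8 ∨ 1/2 = 7/8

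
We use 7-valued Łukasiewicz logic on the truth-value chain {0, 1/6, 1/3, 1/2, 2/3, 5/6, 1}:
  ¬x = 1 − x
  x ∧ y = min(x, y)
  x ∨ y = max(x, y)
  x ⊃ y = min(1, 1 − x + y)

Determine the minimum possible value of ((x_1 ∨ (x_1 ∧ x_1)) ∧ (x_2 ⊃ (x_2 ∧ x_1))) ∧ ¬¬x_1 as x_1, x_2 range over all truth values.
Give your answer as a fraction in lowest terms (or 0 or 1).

0

Take x_1 = 0, x_2 = 0:
x_1 ∧ x_1 = 0 ∧ 0 = 0
x_1 ∨ (x_1 ∧ x_1) = 0 ∨ 0 = 0
x_2 ∧ x_1 = 0 ∧ 0 = 0
x_2 ⊃ (x_2 ∧ x_1) = 0 ⊃ 0 = 1
(x_1 ∨ (x_1 ∧ x_1)) ∧ (x_2 ⊃ (x_2 ∧ x_1)) = 0 ∧ 1 = 0
¬x_1 = ¬0 = 1
¬¬x_1 = ¬1 = 0
((x_1 ∨ (x_1 ∧ x_1)) ∧ (x_2 ⊃ (x_2 ∧ x_1))) ∧ ¬¬x_1 = 0 ∧ 0 = 0
No assignment yields a value below 0, so this is the minimum.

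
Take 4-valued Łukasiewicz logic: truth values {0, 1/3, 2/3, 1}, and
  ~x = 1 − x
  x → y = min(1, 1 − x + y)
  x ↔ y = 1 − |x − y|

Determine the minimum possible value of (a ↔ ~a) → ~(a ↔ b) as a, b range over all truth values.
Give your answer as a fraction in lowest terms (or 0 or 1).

1/3

Take a = 1/3, b = 1/3:
~a = ~1/3 = 2/3
a ↔ ~a = 1/3 ↔ 2/3 = 2/3
a ↔ b = 1/3 ↔ 1/3 = 1
~(a ↔ b) = ~1 = 0
(a ↔ ~a) → ~(a ↔ b) = 2/3 → 0 = 1/3
No assignment yields a value below 1/3, so this is the minimum.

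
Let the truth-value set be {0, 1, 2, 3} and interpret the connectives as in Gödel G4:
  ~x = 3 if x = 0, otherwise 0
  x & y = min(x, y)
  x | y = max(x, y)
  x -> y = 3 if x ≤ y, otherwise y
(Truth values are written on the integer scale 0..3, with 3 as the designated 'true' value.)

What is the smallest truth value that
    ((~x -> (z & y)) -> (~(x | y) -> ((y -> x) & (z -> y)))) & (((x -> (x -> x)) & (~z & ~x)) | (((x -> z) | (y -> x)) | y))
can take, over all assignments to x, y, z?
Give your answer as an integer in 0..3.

2

Take x = 1, y = 2, z = 0:
~x = ~1 = 0
z & y = 0 & 2 = 0
~x -> (z & y) = 0 -> 0 = 3
x | y = 1 | 2 = 2
~(x | y) = ~2 = 0
y -> x = 2 -> 1 = 1
z -> y = 0 -> 2 = 3
(y -> x) & (z -> y) = 1 & 3 = 1
~(x | y) -> ((y -> x) & (z -> y)) = 0 -> 1 = 3
(~x -> (z & y)) -> (~(x | y) -> ((y -> x) & (z -> y))) = 3 -> 3 = 3
x -> x = 1 -> 1 = 3
x -> (x -> x) = 1 -> 3 = 3
~z = ~0 = 3
~x = ~1 = 0
~z & ~x = 3 & 0 = 0
(x -> (x -> x)) & (~z & ~x) = 3 & 0 = 0
x -> z = 1 -> 0 = 0
y -> x = 2 -> 1 = 1
(x -> z) | (y -> x) = 0 | 1 = 1
((x -> z) | (y -> x)) | y = 1 | 2 = 2
((x -> (x -> x)) & (~z & ~x)) | (((x -> z) | (y -> x)) | y) = 0 | 2 = 2
((~x -> (z & y)) -> (~(x | y) -> ((y -> x) & (z -> y)))) & (((x -> (x -> x)) & (~z & ~x)) | (((x -> z) | (y -> x)) | y)) = 3 & 2 = 2
No assignment yields a value below 2, so this is the minimum.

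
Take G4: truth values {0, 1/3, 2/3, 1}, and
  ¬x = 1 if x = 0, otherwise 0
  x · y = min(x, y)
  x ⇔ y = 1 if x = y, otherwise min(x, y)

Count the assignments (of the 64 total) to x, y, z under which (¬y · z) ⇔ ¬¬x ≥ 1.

value 1: 16 assignments (counts)
value 2/3: 3 assignments
value 1/3: 3 assignments
value 0: 42 assignments
So 16 of the 64 assignments meet the threshold.

16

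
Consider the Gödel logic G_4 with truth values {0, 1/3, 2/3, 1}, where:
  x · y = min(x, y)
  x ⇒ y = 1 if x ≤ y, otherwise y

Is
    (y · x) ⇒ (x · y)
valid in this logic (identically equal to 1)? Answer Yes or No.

x = 0, y = 0 ↦ 1
x = 0, y = 1/3 ↦ 1
x = 0, y = 2/3 ↦ 1
x = 0, y = 1 ↦ 1
x = 1/3, y = 0 ↦ 1
x = 1/3, y = 1/3 ↦ 1
x = 1/3, y = 2/3 ↦ 1
x = 1/3, y = 1 ↦ 1
x = 2/3, y = 0 ↦ 1
x = 2/3, y = 1/3 ↦ 1
x = 2/3, y = 2/3 ↦ 1
x = 2/3, y = 1 ↦ 1
x = 1, y = 0 ↦ 1
x = 1, y = 1/3 ↦ 1
x = 1, y = 2/3 ↦ 1
x = 1, y = 1 ↦ 1
Every assignment gives a value ≥ 1.

Yes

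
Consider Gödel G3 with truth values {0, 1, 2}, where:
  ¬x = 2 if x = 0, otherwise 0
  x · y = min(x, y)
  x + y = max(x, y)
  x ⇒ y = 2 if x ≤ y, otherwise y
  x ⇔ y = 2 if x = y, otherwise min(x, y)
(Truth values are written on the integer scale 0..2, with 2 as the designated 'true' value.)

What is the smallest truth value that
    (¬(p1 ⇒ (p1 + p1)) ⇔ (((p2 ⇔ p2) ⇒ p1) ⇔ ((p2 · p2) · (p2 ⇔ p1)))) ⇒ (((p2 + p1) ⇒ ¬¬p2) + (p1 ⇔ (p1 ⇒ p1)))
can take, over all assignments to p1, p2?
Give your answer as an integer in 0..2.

Take p1 = 1, p2 = 0:
p1 + p1 = 1 + 1 = 1
p1 ⇒ (p1 + p1) = 1 ⇒ 1 = 2
¬(p1 ⇒ (p1 + p1)) = ¬2 = 0
p2 ⇔ p2 = 0 ⇔ 0 = 2
(p2 ⇔ p2) ⇒ p1 = 2 ⇒ 1 = 1
p2 · p2 = 0 · 0 = 0
p2 ⇔ p1 = 0 ⇔ 1 = 0
(p2 · p2) · (p2 ⇔ p1) = 0 · 0 = 0
((p2 ⇔ p2) ⇒ p1) ⇔ ((p2 · p2) · (p2 ⇔ p1)) = 1 ⇔ 0 = 0
¬(p1 ⇒ (p1 + p1)) ⇔ (((p2 ⇔ p2) ⇒ p1) ⇔ ((p2 · p2) · (p2 ⇔ p1))) = 0 ⇔ 0 = 2
p2 + p1 = 0 + 1 = 1
¬p2 = ¬0 = 2
¬¬p2 = ¬2 = 0
(p2 + p1) ⇒ ¬¬p2 = 1 ⇒ 0 = 0
p1 ⇒ p1 = 1 ⇒ 1 = 2
p1 ⇔ (p1 ⇒ p1) = 1 ⇔ 2 = 1
((p2 + p1) ⇒ ¬¬p2) + (p1 ⇔ (p1 ⇒ p1)) = 0 + 1 = 1
(¬(p1 ⇒ (p1 + p1)) ⇔ (((p2 ⇔ p2) ⇒ p1) ⇔ ((p2 · p2) · (p2 ⇔ p1)))) ⇒ (((p2 + p1) ⇒ ¬¬p2) + (p1 ⇔ (p1 ⇒ p1))) = 2 ⇒ 1 = 1
No assignment yields a value below 1, so this is the minimum.

1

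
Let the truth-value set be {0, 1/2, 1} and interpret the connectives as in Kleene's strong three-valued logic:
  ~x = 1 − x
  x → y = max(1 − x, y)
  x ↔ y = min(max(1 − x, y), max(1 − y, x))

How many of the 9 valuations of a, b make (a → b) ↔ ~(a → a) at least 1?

1

a = 0, b = 0 ↦ 0  <
a = 0, b = 1/2 ↦ 0  <
a = 0, b = 1 ↦ 0  <
a = 1/2, b = 0 ↦ 1/2  <
a = 1/2, b = 1/2 ↦ 1/2  <
a = 1/2, b = 1 ↦ 1/2  <
a = 1, b = 0 ↦ 1  ≥
a = 1, b = 1/2 ↦ 1/2  <
a = 1, b = 1 ↦ 0  <
So 1 of the 9 assignments meets the threshold.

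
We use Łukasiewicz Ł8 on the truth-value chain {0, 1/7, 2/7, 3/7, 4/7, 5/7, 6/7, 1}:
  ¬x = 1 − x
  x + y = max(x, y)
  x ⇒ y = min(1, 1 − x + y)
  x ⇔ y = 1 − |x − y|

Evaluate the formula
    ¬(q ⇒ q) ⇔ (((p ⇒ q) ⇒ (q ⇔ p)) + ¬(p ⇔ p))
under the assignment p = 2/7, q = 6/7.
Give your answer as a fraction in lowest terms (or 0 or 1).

q ⇒ q = 6/7 ⇒ 6/7 = 1
¬(q ⇒ q) = ¬1 = 0
p ⇒ q = 2/7 ⇒ 6/7 = 1
q ⇔ p = 6/7 ⇔ 2/7 = 3/7
(p ⇒ q) ⇒ (q ⇔ p) = 1 ⇒ 3/7 = 3/7
p ⇔ p = 2/7 ⇔ 2/7 = 1
¬(p ⇔ p) = ¬1 = 0
((p ⇒ q) ⇒ (q ⇔ p)) + ¬(p ⇔ p) = 3/7 + 0 = 3/7
¬(q ⇒ q) ⇔ (((p ⇒ q) ⇒ (q ⇔ p)) + ¬(p ⇔ p)) = 0 ⇔ 3/7 = 4/7

4/7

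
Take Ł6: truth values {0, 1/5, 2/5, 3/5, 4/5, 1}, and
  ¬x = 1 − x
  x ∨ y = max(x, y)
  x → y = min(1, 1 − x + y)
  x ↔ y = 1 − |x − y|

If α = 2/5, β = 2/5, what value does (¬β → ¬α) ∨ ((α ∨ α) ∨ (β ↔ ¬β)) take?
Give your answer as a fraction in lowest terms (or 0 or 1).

1

¬β = ¬2/5 = 3/5
¬α = ¬2/5 = 3/5
¬β → ¬α = 3/5 → 3/5 = 1
α ∨ α = 2/5 ∨ 2/5 = 2/5
¬β = ¬2/5 = 3/5
β ↔ ¬β = 2/5 ↔ 3/5 = 4/5
(α ∨ α) ∨ (β ↔ ¬β) = 2/5 ∨ 4/5 = 4/5
(¬β → ¬α) ∨ ((α ∨ α) ∨ (β ↔ ¬β)) = 1 ∨ 4/5 = 1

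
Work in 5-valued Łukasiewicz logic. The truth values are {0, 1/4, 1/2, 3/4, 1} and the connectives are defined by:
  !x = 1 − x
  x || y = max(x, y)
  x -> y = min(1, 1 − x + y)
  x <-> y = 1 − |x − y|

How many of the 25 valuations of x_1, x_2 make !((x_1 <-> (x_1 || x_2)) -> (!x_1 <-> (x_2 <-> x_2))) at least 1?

5

value 1: 5 assignments (counts)
value 3/4: 4 assignments
value 1/2: 4 assignments
value 1/4: 3 assignments
value 0: 9 assignments
So 5 of the 25 assignments meet the threshold.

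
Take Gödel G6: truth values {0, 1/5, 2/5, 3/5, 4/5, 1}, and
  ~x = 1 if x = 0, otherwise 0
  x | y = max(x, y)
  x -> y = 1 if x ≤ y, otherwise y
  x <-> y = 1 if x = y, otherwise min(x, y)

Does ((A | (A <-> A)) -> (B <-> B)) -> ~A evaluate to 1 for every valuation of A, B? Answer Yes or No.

No

Counterexample: take A = 1/5, B = 0.
A <-> A = 1/5 <-> 1/5 = 1
A | (A <-> A) = 1/5 | 1 = 1
B <-> B = 0 <-> 0 = 1
(A | (A <-> A)) -> (B <-> B) = 1 -> 1 = 1
~A = ~1/5 = 0
((A | (A <-> A)) -> (B <-> B)) -> ~A = 1 -> 0 = 0
This gives 0 ≠ 1.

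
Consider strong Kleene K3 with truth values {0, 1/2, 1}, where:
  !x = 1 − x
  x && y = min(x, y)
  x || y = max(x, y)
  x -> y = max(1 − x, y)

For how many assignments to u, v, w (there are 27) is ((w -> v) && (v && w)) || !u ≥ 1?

11

value 1: 11 assignments (counts)
value 1/2: 11 assignments
value 0: 5 assignments
So 11 of the 27 assignments meet the threshold.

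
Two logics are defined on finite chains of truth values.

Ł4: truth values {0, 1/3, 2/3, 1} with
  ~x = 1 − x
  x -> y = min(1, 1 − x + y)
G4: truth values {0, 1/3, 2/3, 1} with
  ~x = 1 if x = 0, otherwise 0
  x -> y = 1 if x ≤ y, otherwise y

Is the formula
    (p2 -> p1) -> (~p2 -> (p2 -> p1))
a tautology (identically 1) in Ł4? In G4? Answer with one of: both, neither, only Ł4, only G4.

both

In Ł4: every assignment gives 1 — tautology.
In G4: every assignment gives 1 — tautology.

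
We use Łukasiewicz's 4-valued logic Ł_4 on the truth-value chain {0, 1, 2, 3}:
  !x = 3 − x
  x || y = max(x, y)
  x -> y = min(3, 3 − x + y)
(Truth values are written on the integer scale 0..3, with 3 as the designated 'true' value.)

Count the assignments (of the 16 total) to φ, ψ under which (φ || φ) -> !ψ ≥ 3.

φ = 0, ψ = 0 ↦ 3  ≥
φ = 0, ψ = 1 ↦ 3  ≥
φ = 0, ψ = 2 ↦ 3  ≥
φ = 0, ψ = 3 ↦ 3  ≥
φ = 1, ψ = 0 ↦ 3  ≥
φ = 1, ψ = 1 ↦ 3  ≥
φ = 1, ψ = 2 ↦ 3  ≥
φ = 1, ψ = 3 ↦ 2  <
φ = 2, ψ = 0 ↦ 3  ≥
φ = 2, ψ = 1 ↦ 3  ≥
φ = 2, ψ = 2 ↦ 2  <
φ = 2, ψ = 3 ↦ 1  <
φ = 3, ψ = 0 ↦ 3  ≥
φ = 3, ψ = 1 ↦ 2  <
φ = 3, ψ = 2 ↦ 1  <
φ = 3, ψ = 3 ↦ 0  <
So 10 of the 16 assignments meet the threshold.

10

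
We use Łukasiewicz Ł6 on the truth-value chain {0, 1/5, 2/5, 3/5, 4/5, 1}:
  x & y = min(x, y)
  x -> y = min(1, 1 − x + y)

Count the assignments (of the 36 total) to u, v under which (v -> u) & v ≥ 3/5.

12

value 1: 1 assignment (counts)
value 4/5: 4 assignments (counts)
value 3/5: 7 assignments (counts)
value 2/5: 9 assignments
value 1/5: 8 assignments
value 0: 7 assignments
So 12 of the 36 assignments meet the threshold.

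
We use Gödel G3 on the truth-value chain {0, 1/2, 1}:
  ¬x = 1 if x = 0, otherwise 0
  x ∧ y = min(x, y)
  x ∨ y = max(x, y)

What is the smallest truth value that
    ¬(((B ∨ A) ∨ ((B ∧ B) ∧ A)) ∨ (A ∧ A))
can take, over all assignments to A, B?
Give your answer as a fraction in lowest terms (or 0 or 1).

0

Take A = 0, B = 1/2:
B ∨ A = 1/2 ∨ 0 = 1/2
B ∧ B = 1/2 ∧ 1/2 = 1/2
(B ∧ B) ∧ A = 1/2 ∧ 0 = 0
(B ∨ A) ∨ ((B ∧ B) ∧ A) = 1/2 ∨ 0 = 1/2
A ∧ A = 0 ∧ 0 = 0
((B ∨ A) ∨ ((B ∧ B) ∧ A)) ∨ (A ∧ A) = 1/2 ∨ 0 = 1/2
¬(((B ∨ A) ∨ ((B ∧ B) ∧ A)) ∨ (A ∧ A)) = ¬1/2 = 0
No assignment yields a value below 0, so this is the minimum.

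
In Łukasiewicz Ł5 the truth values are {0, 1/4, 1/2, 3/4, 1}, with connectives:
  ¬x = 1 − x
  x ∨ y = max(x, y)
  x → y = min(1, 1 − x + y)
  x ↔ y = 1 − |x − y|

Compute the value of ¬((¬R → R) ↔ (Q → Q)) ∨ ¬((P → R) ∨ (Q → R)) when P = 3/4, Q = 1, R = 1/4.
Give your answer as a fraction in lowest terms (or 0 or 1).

¬R = ¬1/4 = 3/4
¬R → R = 3/4 → 1/4 = 1/2
Q → Q = 1 → 1 = 1
(¬R → R) ↔ (Q → Q) = 1/2 ↔ 1 = 1/2
¬((¬R → R) ↔ (Q → Q)) = ¬1/2 = 1/2
P → R = 3/4 → 1/4 = 1/2
Q → R = 1 → 1/4 = 1/4
(P → R) ∨ (Q → R) = 1/2 ∨ 1/4 = 1/2
¬((P → R) ∨ (Q → R)) = ¬1/2 = 1/2
¬((¬R → R) ↔ (Q → Q)) ∨ ¬((P → R) ∨ (Q → R)) = 1/2 ∨ 1/2 = 1/2

1/2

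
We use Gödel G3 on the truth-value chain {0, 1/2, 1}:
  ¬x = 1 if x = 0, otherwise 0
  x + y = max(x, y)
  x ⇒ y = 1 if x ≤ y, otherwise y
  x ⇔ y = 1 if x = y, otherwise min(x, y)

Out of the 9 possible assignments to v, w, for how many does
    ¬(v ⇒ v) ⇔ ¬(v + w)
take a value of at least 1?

8

v = 0, w = 0 ↦ 0  <
v = 0, w = 1/2 ↦ 1  ≥
v = 0, w = 1 ↦ 1  ≥
v = 1/2, w = 0 ↦ 1  ≥
v = 1/2, w = 1/2 ↦ 1  ≥
v = 1/2, w = 1 ↦ 1  ≥
v = 1, w = 0 ↦ 1  ≥
v = 1, w = 1/2 ↦ 1  ≥
v = 1, w = 1 ↦ 1  ≥
So 8 of the 9 assignments meet the threshold.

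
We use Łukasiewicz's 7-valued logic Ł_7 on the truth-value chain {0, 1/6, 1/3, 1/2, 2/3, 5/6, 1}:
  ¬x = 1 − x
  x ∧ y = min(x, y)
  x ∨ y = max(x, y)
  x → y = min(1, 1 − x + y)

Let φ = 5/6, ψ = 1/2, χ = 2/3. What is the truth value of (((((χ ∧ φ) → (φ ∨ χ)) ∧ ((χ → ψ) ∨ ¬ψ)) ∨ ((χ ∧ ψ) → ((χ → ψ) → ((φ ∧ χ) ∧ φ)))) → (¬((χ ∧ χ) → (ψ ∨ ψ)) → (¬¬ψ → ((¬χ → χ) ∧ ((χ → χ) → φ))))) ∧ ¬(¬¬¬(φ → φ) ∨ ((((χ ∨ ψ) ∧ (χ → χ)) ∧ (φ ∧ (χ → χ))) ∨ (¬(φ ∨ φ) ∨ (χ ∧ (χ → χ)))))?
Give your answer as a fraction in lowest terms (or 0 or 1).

1/3

χ ∧ φ = 2/3 ∧ 5/6 = 2/3
φ ∨ χ = 5/6 ∨ 2/3 = 5/6
(χ ∧ φ) → (φ ∨ χ) = 2/3 → 5/6 = 1
χ → ψ = 2/3 → 1/2 = 5/6
¬ψ = ¬1/2 = 1/2
(χ → ψ) ∨ ¬ψ = 5/6 ∨ 1/2 = 5/6
((χ ∧ φ) → (φ ∨ χ)) ∧ ((χ → ψ) ∨ ¬ψ) = 1 ∧ 5/6 = 5/6
χ ∧ ψ = 2/3 ∧ 1/2 = 1/2
χ → ψ = 2/3 → 1/2 = 5/6
φ ∧ χ = 5/6 ∧ 2/3 = 2/3
(φ ∧ χ) ∧ φ = 2/3 ∧ 5/6 = 2/3
(χ → ψ) → ((φ ∧ χ) ∧ φ) = 5/6 → 2/3 = 5/6
(χ ∧ ψ) → ((χ → ψ) → ((φ ∧ χ) ∧ φ)) = 1/2 → 5/6 = 1
(((χ ∧ φ) → (φ ∨ χ)) ∧ ((χ → ψ) ∨ ¬ψ)) ∨ ((χ ∧ ψ) → ((χ → ψ) → ((φ ∧ χ) ∧ φ))) = 5/6 ∨ 1 = 1
χ ∧ χ = 2/3 ∧ 2/3 = 2/3
ψ ∨ ψ = 1/2 ∨ 1/2 = 1/2
(χ ∧ χ) → (ψ ∨ ψ) = 2/3 → 1/2 = 5/6
¬((χ ∧ χ) → (ψ ∨ ψ)) = ¬5/6 = 1/6
¬ψ = ¬1/2 = 1/2
¬¬ψ = ¬1/2 = 1/2
¬χ = ¬2/3 = 1/3
¬χ → χ = 1/3 → 2/3 = 1
χ → χ = 2/3 → 2/3 = 1
(χ → χ) → φ = 1 → 5/6 = 5/6
(¬χ → χ) ∧ ((χ → χ) → φ) = 1 ∧ 5/6 = 5/6
¬¬ψ → ((¬χ → χ) ∧ ((χ → χ) → φ)) = 1/2 → 5/6 = 1
¬((χ ∧ χ) → (ψ ∨ ψ)) → (¬¬ψ → ((¬χ → χ) ∧ ((χ → χ) → φ))) = 1/6 → 1 = 1
((((χ ∧ φ) → (φ ∨ χ)) ∧ ((χ → ψ) ∨ ¬ψ)) ∨ ((χ ∧ ψ) → ((χ → ψ) → ((φ ∧ χ) ∧ φ)))) → (¬((χ ∧ χ) → (ψ ∨ ψ)) → (¬¬ψ → ((¬χ → χ) ∧ ((χ → χ) → φ)))) = 1 → 1 = 1
φ → φ = 5/6 → 5/6 = 1
¬(φ → φ) = ¬1 = 0
¬¬(φ → φ) = ¬0 = 1
¬¬¬(φ → φ) = ¬1 = 0
χ ∨ ψ = 2/3 ∨ 1/2 = 2/3
χ → χ = 2/3 → 2/3 = 1
(χ ∨ ψ) ∧ (χ → χ) = 2/3 ∧ 1 = 2/3
χ → χ = 2/3 → 2/3 = 1
φ ∧ (χ → χ) = 5/6 ∧ 1 = 5/6
((χ ∨ ψ) ∧ (χ → χ)) ∧ (φ ∧ (χ → χ)) = 2/3 ∧ 5/6 = 2/3
φ ∨ φ = 5/6 ∨ 5/6 = 5/6
¬(φ ∨ φ) = ¬5/6 = 1/6
χ → χ = 2/3 → 2/3 = 1
χ ∧ (χ → χ) = 2/3 ∧ 1 = 2/3
¬(φ ∨ φ) ∨ (χ ∧ (χ → χ)) = 1/6 ∨ 2/3 = 2/3
(((χ ∨ ψ) ∧ (χ → χ)) ∧ (φ ∧ (χ → χ))) ∨ (¬(φ ∨ φ) ∨ (χ ∧ (χ → χ))) = 2/3 ∨ 2/3 = 2/3
¬¬¬(φ → φ) ∨ ((((χ ∨ ψ) ∧ (χ → χ)) ∧ (φ ∧ (χ → χ))) ∨ (¬(φ ∨ φ) ∨ (χ ∧ (χ → χ)))) = 0 ∨ 2/3 = 2/3
¬(¬¬¬(φ → φ) ∨ ((((χ ∨ ψ) ∧ (χ → χ)) ∧ (φ ∧ (χ → χ))) ∨ (¬(φ ∨ φ) ∨ (χ ∧ (χ → χ))))) = ¬2/3 = 1/3
(((((χ ∧ φ) → (φ ∨ χ)) ∧ ((χ → ψ) ∨ ¬ψ)) ∨ ((χ ∧ ψ) → ((χ → ψ) → ((φ ∧ χ) ∧ φ)))) → (¬((χ ∧ χ) → (ψ ∨ ψ)) → (¬¬ψ → ((¬χ → χ) ∧ ((χ → χ) → φ))))) ∧ ¬(¬¬¬(φ → φ) ∨ ((((χ ∨ ψ) ∧ (χ → χ)) ∧ (φ ∧ (χ → χ))) ∨ (¬(φ ∨ φ) ∨ (χ ∧ (χ → χ))))) = 1 ∧ 1/3 = 1/3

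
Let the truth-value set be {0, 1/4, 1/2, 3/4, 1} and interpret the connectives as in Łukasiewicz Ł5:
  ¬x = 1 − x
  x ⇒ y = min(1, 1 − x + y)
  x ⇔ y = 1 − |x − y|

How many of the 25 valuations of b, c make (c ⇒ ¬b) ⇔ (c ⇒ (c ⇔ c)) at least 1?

value 1: 15 assignments (counts)
value 3/4: 4 assignments
value 1/2: 3 assignments
value 1/4: 2 assignments
value 0: 1 assignment
So 15 of the 25 assignments meet the threshold.

15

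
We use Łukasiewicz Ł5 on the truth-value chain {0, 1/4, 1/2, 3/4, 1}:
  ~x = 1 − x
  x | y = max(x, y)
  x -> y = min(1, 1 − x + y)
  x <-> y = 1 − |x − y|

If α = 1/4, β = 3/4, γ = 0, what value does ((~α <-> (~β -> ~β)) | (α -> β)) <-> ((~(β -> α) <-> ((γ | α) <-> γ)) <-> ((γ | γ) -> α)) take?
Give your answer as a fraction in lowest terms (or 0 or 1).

3/4

~α = ~1/4 = 3/4
~β = ~3/4 = 1/4
~β = ~3/4 = 1/4
~β -> ~β = 1/4 -> 1/4 = 1
~α <-> (~β -> ~β) = 3/4 <-> 1 = 3/4
α -> β = 1/4 -> 3/4 = 1
(~α <-> (~β -> ~β)) | (α -> β) = 3/4 | 1 = 1
β -> α = 3/4 -> 1/4 = 1/2
~(β -> α) = ~1/2 = 1/2
γ | α = 0 | 1/4 = 1/4
(γ | α) <-> γ = 1/4 <-> 0 = 3/4
~(β -> α) <-> ((γ | α) <-> γ) = 1/2 <-> 3/4 = 3/4
γ | γ = 0 | 0 = 0
(γ | γ) -> α = 0 -> 1/4 = 1
(~(β -> α) <-> ((γ | α) <-> γ)) <-> ((γ | γ) -> α) = 3/4 <-> 1 = 3/4
((~α <-> (~β -> ~β)) | (α -> β)) <-> ((~(β -> α) <-> ((γ | α) <-> γ)) <-> ((γ | γ) -> α)) = 1 <-> 3/4 = 3/4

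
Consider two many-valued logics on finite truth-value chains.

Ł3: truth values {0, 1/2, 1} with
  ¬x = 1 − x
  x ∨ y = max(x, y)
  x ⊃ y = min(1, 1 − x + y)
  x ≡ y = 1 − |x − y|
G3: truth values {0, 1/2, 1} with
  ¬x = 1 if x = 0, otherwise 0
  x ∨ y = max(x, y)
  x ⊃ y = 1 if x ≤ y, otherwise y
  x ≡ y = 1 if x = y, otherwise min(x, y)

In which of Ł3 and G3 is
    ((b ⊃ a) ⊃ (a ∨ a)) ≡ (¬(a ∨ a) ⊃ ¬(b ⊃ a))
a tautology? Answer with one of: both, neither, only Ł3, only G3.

only Ł3

In Ł3: every assignment gives 1 — tautology.
In G3: at a = 1/2, b = 0 the value is 1/2 — not a tautology.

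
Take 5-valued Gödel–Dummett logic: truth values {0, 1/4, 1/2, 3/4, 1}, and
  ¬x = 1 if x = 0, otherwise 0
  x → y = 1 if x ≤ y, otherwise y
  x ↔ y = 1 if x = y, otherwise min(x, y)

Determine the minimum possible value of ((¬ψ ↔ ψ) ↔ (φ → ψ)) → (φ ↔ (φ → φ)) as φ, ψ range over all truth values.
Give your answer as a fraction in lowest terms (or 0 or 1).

1/4

Take φ = 1/4, ψ = 0:
¬ψ = ¬0 = 1
¬ψ ↔ ψ = 1 ↔ 0 = 0
φ → ψ = 1/4 → 0 = 0
(¬ψ ↔ ψ) ↔ (φ → ψ) = 0 ↔ 0 = 1
φ → φ = 1/4 → 1/4 = 1
φ ↔ (φ → φ) = 1/4 ↔ 1 = 1/4
((¬ψ ↔ ψ) ↔ (φ → ψ)) → (φ ↔ (φ → φ)) = 1 → 1/4 = 1/4
No assignment yields a value below 1/4, so this is the minimum.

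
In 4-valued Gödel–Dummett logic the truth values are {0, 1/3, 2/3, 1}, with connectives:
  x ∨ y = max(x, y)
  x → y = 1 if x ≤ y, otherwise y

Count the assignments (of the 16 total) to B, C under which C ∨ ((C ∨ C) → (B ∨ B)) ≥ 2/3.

15

B = 0, C = 0 ↦ 1  ≥
B = 0, C = 1/3 ↦ 1/3  <
B = 0, C = 2/3 ↦ 2/3  ≥
B = 0, C = 1 ↦ 1  ≥
B = 1/3, C = 0 ↦ 1  ≥
B = 1/3, C = 1/3 ↦ 1  ≥
B = 1/3, C = 2/3 ↦ 2/3  ≥
B = 1/3, C = 1 ↦ 1  ≥
B = 2/3, C = 0 ↦ 1  ≥
B = 2/3, C = 1/3 ↦ 1  ≥
B = 2/3, C = 2/3 ↦ 1  ≥
B = 2/3, C = 1 ↦ 1  ≥
B = 1, C = 0 ↦ 1  ≥
B = 1, C = 1/3 ↦ 1  ≥
B = 1, C = 2/3 ↦ 1  ≥
B = 1, C = 1 ↦ 1  ≥
So 15 of the 16 assignments meet the threshold.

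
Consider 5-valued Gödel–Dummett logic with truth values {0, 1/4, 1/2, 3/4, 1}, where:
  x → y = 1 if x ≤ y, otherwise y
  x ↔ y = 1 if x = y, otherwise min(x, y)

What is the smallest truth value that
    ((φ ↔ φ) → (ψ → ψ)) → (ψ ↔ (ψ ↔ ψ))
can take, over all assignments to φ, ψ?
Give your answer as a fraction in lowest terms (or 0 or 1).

Take φ = 0, ψ = 0:
φ ↔ φ = 0 ↔ 0 = 1
ψ → ψ = 0 → 0 = 1
(φ ↔ φ) → (ψ → ψ) = 1 → 1 = 1
ψ ↔ ψ = 0 ↔ 0 = 1
ψ ↔ (ψ ↔ ψ) = 0 ↔ 1 = 0
((φ ↔ φ) → (ψ → ψ)) → (ψ ↔ (ψ ↔ ψ)) = 1 → 0 = 0
No assignment yields a value below 0, so this is the minimum.

0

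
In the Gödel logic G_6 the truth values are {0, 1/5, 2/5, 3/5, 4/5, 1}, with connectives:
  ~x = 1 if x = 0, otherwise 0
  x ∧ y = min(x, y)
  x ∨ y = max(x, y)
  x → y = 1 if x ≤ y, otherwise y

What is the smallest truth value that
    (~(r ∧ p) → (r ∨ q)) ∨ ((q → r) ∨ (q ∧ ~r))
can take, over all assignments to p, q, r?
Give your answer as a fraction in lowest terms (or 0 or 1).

1/5

Take p = 0, q = 1/5, r = 0:
r ∧ p = 0 ∧ 0 = 0
~(r ∧ p) = ~0 = 1
r ∨ q = 0 ∨ 1/5 = 1/5
~(r ∧ p) → (r ∨ q) = 1 → 1/5 = 1/5
q → r = 1/5 → 0 = 0
~r = ~0 = 1
q ∧ ~r = 1/5 ∧ 1 = 1/5
(q → r) ∨ (q ∧ ~r) = 0 ∨ 1/5 = 1/5
(~(r ∧ p) → (r ∨ q)) ∨ ((q → r) ∨ (q ∧ ~r)) = 1/5 ∨ 1/5 = 1/5
No assignment yields a value below 1/5, so this is the minimum.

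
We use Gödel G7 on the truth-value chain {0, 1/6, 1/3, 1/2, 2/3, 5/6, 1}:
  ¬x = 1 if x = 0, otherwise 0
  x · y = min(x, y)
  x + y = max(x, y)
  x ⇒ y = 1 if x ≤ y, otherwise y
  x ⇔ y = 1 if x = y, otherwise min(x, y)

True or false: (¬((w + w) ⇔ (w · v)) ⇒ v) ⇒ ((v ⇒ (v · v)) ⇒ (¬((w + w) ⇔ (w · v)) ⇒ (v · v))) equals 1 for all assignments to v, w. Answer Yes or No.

At v = 2/3, w = 5/6, for instance:
w + w = 5/6 + 5/6 = 5/6
w · v = 5/6 · 2/3 = 2/3
(w + w) ⇔ (w · v) = 5/6 ⇔ 2/3 = 2/3
¬((w + w) ⇔ (w · v)) = ¬2/3 = 0
¬((w + w) ⇔ (w · v)) ⇒ v = 0 ⇒ 2/3 = 1
v · v = 2/3 · 2/3 = 2/3
v ⇒ (v · v) = 2/3 ⇒ 2/3 = 1
¬((w + w) ⇔ (w · v)) ⇒ (v · v) = 0 ⇒ 2/3 = 1
(v ⇒ (v · v)) ⇒ (¬((w + w) ⇔ (w · v)) ⇒ (v · v)) = 1 ⇒ 1 = 1
(¬((w + w) ⇔ (w · v)) ⇒ v) ⇒ ((v ⇒ (v · v)) ⇒ (¬((w + w) ⇔ (w · v)) ⇒ (v · v))) = 1 ⇒ 1 = 1
and checking the remaining 48 assignments likewise gives ≥ 1 in every case.

Yes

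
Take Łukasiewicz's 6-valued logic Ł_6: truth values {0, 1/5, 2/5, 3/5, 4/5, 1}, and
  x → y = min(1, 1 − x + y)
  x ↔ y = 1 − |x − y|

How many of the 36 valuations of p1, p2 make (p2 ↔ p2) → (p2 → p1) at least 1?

value 1: 21 assignments (counts)
value 4/5: 5 assignments
value 3/5: 4 assignments
value 2/5: 3 assignments
value 1/5: 2 assignments
value 0: 1 assignment
So 21 of the 36 assignments meet the threshold.

21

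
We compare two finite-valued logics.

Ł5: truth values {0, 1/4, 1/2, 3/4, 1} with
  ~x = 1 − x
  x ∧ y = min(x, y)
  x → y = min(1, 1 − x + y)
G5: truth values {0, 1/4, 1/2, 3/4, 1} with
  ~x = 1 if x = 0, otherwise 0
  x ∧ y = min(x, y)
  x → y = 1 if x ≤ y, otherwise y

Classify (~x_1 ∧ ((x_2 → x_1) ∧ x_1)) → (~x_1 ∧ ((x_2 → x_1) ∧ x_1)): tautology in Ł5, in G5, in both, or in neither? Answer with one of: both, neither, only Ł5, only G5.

both

In Ł5: every assignment gives 1 — tautology.
In G5: every assignment gives 1 — tautology.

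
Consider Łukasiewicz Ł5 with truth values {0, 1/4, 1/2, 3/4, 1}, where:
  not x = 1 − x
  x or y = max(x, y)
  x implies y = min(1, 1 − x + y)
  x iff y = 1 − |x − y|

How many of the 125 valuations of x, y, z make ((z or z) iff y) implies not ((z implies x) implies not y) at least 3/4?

69

value 1: 45 assignments (counts)
value 3/4: 24 assignments (counts)
value 1/2: 29 assignments
value 1/4: 18 assignments
value 0: 9 assignments
So 69 of the 125 assignments meet the threshold.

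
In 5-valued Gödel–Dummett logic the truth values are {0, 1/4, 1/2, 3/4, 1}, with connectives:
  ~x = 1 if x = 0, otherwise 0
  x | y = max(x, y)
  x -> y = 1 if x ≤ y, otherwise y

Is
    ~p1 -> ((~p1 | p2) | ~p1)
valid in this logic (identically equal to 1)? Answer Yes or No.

At p1 = 0, p2 = 3/4, for instance:
~p1 = ~0 = 1
~p1 = ~0 = 1
~p1 | p2 = 1 | 3/4 = 1
(~p1 | p2) | ~p1 = 1 | 1 = 1
~p1 -> ((~p1 | p2) | ~p1) = 1 -> 1 = 1
and checking the remaining 24 assignments likewise gives ≥ 1 in every case.

Yes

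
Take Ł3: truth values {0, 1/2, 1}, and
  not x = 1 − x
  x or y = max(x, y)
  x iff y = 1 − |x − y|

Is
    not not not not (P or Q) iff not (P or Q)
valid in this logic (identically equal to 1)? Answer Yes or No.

No

Counterexample: take P = 0, Q = 0.
P or Q = 0 or 0 = 0
not (P or Q) = not 0 = 1
not not (P or Q) = not 1 = 0
not not not (P or Q) = not 0 = 1
not not not not (P or Q) = not 1 = 0
P or Q = 0 or 0 = 0
not (P or Q) = not 0 = 1
not not not not (P or Q) iff not (P or Q) = 0 iff 1 = 0
This gives 0 ≠ 1.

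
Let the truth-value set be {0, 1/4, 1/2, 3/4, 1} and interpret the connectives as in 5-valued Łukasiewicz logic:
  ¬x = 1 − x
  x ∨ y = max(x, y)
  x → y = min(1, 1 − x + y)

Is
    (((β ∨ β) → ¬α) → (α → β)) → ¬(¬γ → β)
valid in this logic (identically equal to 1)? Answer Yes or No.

No

Counterexample: take α = 0, β = 0, γ = 1/4.
β ∨ β = 0 ∨ 0 = 0
¬α = ¬0 = 1
(β ∨ β) → ¬α = 0 → 1 = 1
α → β = 0 → 0 = 1
((β ∨ β) → ¬α) → (α → β) = 1 → 1 = 1
¬γ = ¬1/4 = 3/4
¬γ → β = 3/4 → 0 = 1/4
¬(¬γ → β) = ¬1/4 = 3/4
(((β ∨ β) → ¬α) → (α → β)) → ¬(¬γ → β) = 1 → 3/4 = 3/4
This gives 3/4 ≠ 1.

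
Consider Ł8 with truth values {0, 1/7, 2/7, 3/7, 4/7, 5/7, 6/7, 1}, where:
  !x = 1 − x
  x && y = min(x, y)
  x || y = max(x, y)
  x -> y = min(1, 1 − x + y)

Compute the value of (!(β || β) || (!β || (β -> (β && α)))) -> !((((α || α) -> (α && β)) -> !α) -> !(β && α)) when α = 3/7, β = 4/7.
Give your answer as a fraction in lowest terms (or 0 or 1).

β || β = 4/7 || 4/7 = 4/7
!(β || β) = !4/7 = 3/7
!β = !4/7 = 3/7
β && α = 4/7 && 3/7 = 3/7
β -> (β && α) = 4/7 -> 3/7 = 6/7
!β || (β -> (β && α)) = 3/7 || 6/7 = 6/7
!(β || β) || (!β || (β -> (β && α))) = 3/7 || 6/7 = 6/7
α || α = 3/7 || 3/7 = 3/7
α && β = 3/7 && 4/7 = 3/7
(α || α) -> (α && β) = 3/7 -> 3/7 = 1
!α = !3/7 = 4/7
((α || α) -> (α && β)) -> !α = 1 -> 4/7 = 4/7
β && α = 4/7 && 3/7 = 3/7
!(β && α) = !3/7 = 4/7
(((α || α) -> (α && β)) -> !α) -> !(β && α) = 4/7 -> 4/7 = 1
!((((α || α) -> (α && β)) -> !α) -> !(β && α)) = !1 = 0
(!(β || β) || (!β || (β -> (β && α)))) -> !((((α || α) -> (α && β)) -> !α) -> !(β && α)) = 6/7 -> 0 = 1/7

1/7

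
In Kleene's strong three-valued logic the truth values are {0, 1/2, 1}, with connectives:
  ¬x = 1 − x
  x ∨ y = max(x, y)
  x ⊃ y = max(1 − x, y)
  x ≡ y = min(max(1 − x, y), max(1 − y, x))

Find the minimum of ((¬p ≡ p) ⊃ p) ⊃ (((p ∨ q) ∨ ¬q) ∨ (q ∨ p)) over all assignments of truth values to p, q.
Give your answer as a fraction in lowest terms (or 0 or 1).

Take p = 0, q = 1/2:
¬p = ¬0 = 1
¬p ≡ p = 1 ≡ 0 = 0
(¬p ≡ p) ⊃ p = 0 ⊃ 0 = 1
p ∨ q = 0 ∨ 1/2 = 1/2
¬q = ¬1/2 = 1/2
(p ∨ q) ∨ ¬q = 1/2 ∨ 1/2 = 1/2
q ∨ p = 1/2 ∨ 0 = 1/2
((p ∨ q) ∨ ¬q) ∨ (q ∨ p) = 1/2 ∨ 1/2 = 1/2
((¬p ≡ p) ⊃ p) ⊃ (((p ∨ q) ∨ ¬q) ∨ (q ∨ p)) = 1 ⊃ 1/2 = 1/2
No assignment yields a value below 1/2, so this is the minimum.

1/2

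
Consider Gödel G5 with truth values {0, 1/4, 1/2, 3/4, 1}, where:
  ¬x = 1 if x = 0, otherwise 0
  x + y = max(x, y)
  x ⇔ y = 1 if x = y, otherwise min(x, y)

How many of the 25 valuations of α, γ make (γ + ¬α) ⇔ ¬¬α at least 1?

4

value 1: 4 assignments (counts)
value 3/4: 4 assignments
value 1/2: 4 assignments
value 1/4: 4 assignments
value 0: 9 assignments
So 4 of the 25 assignments meet the threshold.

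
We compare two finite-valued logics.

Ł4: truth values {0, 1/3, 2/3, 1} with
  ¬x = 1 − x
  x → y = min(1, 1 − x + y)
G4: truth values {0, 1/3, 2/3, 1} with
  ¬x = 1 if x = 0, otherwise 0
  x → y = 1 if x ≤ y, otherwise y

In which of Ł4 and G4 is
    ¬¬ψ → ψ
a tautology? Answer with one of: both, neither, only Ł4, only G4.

In Ł4: every assignment gives 1 — tautology.
In G4: at ψ = 1/3 the value is 1/3 — not a tautology.

only Ł4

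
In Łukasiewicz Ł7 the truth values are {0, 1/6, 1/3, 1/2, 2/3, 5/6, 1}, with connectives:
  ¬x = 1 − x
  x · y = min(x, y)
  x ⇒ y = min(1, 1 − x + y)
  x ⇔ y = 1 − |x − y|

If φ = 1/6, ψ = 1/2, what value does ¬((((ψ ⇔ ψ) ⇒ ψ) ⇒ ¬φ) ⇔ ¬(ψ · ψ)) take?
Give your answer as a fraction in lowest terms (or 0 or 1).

1/2

ψ ⇔ ψ = 1/2 ⇔ 1/2 = 1
(ψ ⇔ ψ) ⇒ ψ = 1 ⇒ 1/2 = 1/2
¬φ = ¬1/6 = 5/6
((ψ ⇔ ψ) ⇒ ψ) ⇒ ¬φ = 1/2 ⇒ 5/6 = 1
ψ · ψ = 1/2 · 1/2 = 1/2
¬(ψ · ψ) = ¬1/2 = 1/2
(((ψ ⇔ ψ) ⇒ ψ) ⇒ ¬φ) ⇔ ¬(ψ · ψ) = 1 ⇔ 1/2 = 1/2
¬((((ψ ⇔ ψ) ⇒ ψ) ⇒ ¬φ) ⇔ ¬(ψ · ψ)) = ¬1/2 = 1/2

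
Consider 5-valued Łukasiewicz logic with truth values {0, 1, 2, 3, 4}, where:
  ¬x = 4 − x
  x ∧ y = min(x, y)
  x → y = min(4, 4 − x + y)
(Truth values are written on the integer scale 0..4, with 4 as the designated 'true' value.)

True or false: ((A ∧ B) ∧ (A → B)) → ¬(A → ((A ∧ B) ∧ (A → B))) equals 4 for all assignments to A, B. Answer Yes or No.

Counterexample: take A = 1, B = 1.
A ∧ B = 1 ∧ 1 = 1
A → B = 1 → 1 = 4
(A ∧ B) ∧ (A → B) = 1 ∧ 4 = 1
A → ((A ∧ B) ∧ (A → B)) = 1 → 1 = 4
¬(A → ((A ∧ B) ∧ (A → B))) = ¬4 = 0
((A ∧ B) ∧ (A → B)) → ¬(A → ((A ∧ B) ∧ (A → B))) = 1 → 0 = 3
This gives 3 ≠ 4.

No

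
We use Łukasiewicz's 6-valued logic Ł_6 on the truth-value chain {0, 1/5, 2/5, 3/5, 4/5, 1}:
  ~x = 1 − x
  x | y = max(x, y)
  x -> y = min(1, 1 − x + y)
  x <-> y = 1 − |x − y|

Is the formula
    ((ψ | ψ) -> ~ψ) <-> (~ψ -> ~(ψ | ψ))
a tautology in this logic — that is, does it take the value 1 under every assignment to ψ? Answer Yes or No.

No

Counterexample: take ψ = 3/5.
ψ | ψ = 3/5 | 3/5 = 3/5
~ψ = ~3/5 = 2/5
(ψ | ψ) -> ~ψ = 3/5 -> 2/5 = 4/5
~ψ = ~3/5 = 2/5
ψ | ψ = 3/5 | 3/5 = 3/5
~(ψ | ψ) = ~3/5 = 2/5
~ψ -> ~(ψ | ψ) = 2/5 -> 2/5 = 1
((ψ | ψ) -> ~ψ) <-> (~ψ -> ~(ψ | ψ)) = 4/5 <-> 1 = 4/5
This gives 4/5 ≠ 1.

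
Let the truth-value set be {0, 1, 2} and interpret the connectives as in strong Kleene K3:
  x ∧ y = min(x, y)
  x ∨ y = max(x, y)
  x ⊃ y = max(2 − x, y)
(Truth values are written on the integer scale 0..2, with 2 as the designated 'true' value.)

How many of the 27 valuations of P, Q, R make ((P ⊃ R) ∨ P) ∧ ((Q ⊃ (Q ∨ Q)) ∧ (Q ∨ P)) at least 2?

10

value 2: 10 assignments (counts)
value 1: 14 assignments
value 0: 3 assignments
So 10 of the 27 assignments meet the threshold.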